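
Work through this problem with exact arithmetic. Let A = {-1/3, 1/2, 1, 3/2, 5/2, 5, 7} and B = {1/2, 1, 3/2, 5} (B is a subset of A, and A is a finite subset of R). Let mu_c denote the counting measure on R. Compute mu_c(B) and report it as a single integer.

Counting measure assigns mu_c(E) = |E| (number of elements) when E is finite.
B has 4 element(s), so mu_c(B) = 4.

4


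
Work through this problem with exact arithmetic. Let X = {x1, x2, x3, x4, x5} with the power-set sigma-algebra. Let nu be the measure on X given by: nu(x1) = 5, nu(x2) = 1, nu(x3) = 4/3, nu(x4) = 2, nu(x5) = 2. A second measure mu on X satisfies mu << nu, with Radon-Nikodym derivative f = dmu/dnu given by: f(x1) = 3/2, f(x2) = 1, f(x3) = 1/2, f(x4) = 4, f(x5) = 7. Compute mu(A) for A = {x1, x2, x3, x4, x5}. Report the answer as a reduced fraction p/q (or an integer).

By the defining property of the Radon-Nikodym derivative, for every measurable set A,
  mu(A) = integral_A f dnu.
Since nu is a discrete measure concentrated on the atoms of X, the integral over A reduces to the sum
  mu(A) = sum_{x in A} f(x) * nu({x}).
Computing each term:
  x1: f(x1) * nu(x1) = 3/2 * 5 = 15/2.
  x2: f(x2) * nu(x2) = 1 * 1 = 1.
  x3: f(x3) * nu(x3) = 1/2 * 4/3 = 2/3.
  x4: f(x4) * nu(x4) = 4 * 2 = 8.
  x5: f(x5) * nu(x5) = 7 * 2 = 14.
Summing: mu(A) = 15/2 + 1 + 2/3 + 8 + 14 = 187/6.

187/6


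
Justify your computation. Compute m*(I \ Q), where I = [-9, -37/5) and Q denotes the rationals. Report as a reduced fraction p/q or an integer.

The interval I = [-9, -37/5) has m(I) = -37/5 - (-9) = 8/5 (endpoints are measure-zero, so open/closed/half-open agree). Write I = (I cap Q) u (I \ Q). The rationals in I are countable, so m*(I cap Q) = 0 (cover each rational by intervals whose total length is arbitrarily small). By countable subadditivity m*(I) <= m*(I cap Q) + m*(I \ Q), hence m*(I \ Q) >= m(I) = 8/5. The reverse inequality m*(I \ Q) <= m*(I) = 8/5 is trivial since (I \ Q) is a subset of I. Therefore m*(I \ Q) = 8/5.

8/5


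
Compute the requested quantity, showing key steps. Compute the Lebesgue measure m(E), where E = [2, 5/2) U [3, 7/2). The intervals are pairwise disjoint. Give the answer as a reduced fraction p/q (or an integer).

For pairwise disjoint intervals, m(union_i I_i) = sum_i m(I_i),
and m is invariant under swapping open/closed endpoints (single points have measure 0).
So m(E) = sum_i (b_i - a_i).
  I_1 has length 5/2 - 2 = 1/2.
  I_2 has length 7/2 - 3 = 1/2.
Summing:
  m(E) = 1/2 + 1/2 = 1.

1


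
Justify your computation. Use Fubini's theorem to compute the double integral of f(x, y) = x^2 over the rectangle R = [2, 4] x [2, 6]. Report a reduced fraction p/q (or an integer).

f(x, y) is a tensor product of a function of x and a function of y, and both factors are bounded continuous (hence Lebesgue integrable) on the rectangle, so Fubini's theorem applies:
  integral_R f d(m x m) = (integral_a1^b1 x^2 dx) * (integral_a2^b2 1 dy).
Inner integral in x: integral_{2}^{4} x^2 dx = (4^3 - 2^3)/3
  = 56/3.
Inner integral in y: integral_{2}^{6} 1 dy = (6^1 - 2^1)/1
  = 4.
Product: (56/3) * (4) = 224/3.

224/3


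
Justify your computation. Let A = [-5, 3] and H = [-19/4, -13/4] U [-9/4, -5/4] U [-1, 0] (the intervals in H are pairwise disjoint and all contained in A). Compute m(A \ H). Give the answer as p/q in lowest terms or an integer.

The ambient interval has length m(A) = 3 - (-5) = 8.
Since the holes are disjoint and sit inside A, by finite additivity
  m(H) = sum_i (b_i - a_i), and m(A \ H) = m(A) - m(H).
Computing the hole measures:
  m(H_1) = -13/4 - (-19/4) = 3/2.
  m(H_2) = -5/4 - (-9/4) = 1.
  m(H_3) = 0 - (-1) = 1.
Summed: m(H) = 3/2 + 1 + 1 = 7/2.
So m(A \ H) = 8 - 7/2 = 9/2.

9/2


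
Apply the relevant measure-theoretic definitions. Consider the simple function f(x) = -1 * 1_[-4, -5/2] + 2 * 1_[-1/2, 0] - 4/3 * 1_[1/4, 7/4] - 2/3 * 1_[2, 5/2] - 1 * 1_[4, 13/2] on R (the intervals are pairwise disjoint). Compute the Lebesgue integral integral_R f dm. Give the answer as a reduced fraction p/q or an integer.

For a simple function f = sum_i c_i * 1_{A_i} with disjoint A_i,
  integral f dm = sum_i c_i * m(A_i).
Lengths of the A_i:
  m(A_1) = -5/2 - (-4) = 3/2.
  m(A_2) = 0 - (-1/2) = 1/2.
  m(A_3) = 7/4 - 1/4 = 3/2.
  m(A_4) = 5/2 - 2 = 1/2.
  m(A_5) = 13/2 - 4 = 5/2.
Contributions c_i * m(A_i):
  (-1) * (3/2) = -3/2.
  (2) * (1/2) = 1.
  (-4/3) * (3/2) = -2.
  (-2/3) * (1/2) = -1/3.
  (-1) * (5/2) = -5/2.
Total: -3/2 + 1 - 2 - 1/3 - 5/2 = -16/3.

-16/3


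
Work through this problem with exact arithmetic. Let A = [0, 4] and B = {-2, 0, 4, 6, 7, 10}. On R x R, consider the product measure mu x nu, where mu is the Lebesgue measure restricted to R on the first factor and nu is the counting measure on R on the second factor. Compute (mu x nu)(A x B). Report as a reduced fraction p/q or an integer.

For a measurable rectangle A x B, the product measure satisfies
  (mu x nu)(A x B) = mu(A) * nu(B).
  mu(A) = 4.
  nu(B) = 6.
  (mu x nu)(A x B) = 4 * 6 = 24.

24


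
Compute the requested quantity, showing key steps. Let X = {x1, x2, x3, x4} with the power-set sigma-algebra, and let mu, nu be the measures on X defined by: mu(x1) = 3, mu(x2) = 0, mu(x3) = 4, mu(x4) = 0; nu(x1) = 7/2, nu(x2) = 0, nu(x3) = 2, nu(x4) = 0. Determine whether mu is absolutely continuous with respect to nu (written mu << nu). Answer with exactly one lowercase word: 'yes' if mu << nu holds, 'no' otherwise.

mu << nu means: every nu-null measurable set is also mu-null; equivalently, for every atom x, if nu({x}) = 0 then mu({x}) = 0.
Checking each atom:
  x1: nu = 7/2 > 0 -> no constraint.
  x2: nu = 0, mu = 0 -> consistent with mu << nu.
  x3: nu = 2 > 0 -> no constraint.
  x4: nu = 0, mu = 0 -> consistent with mu << nu.
No atom violates the condition. Therefore mu << nu.

yes


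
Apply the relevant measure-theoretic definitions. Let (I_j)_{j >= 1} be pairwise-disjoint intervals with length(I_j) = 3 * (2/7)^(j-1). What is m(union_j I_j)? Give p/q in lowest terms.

By countable additivity of the Lebesgue measure on pairwise disjoint measurable sets,
  m(union_{j >= 1} I_j) = sum_{j >= 1} m(I_j) = sum_{j >= 1} a * r^(j-1),
  with a = 3 and r = 2/7.
Since 0 < r = 2/7 < 1, the geometric series converges:
  sum_{j >= 1} a * r^(j-1) = a / (1 - r).
  = 3 / (1 - 2/7)
  = 3 / (5/7)
  = 21/5.

21/5


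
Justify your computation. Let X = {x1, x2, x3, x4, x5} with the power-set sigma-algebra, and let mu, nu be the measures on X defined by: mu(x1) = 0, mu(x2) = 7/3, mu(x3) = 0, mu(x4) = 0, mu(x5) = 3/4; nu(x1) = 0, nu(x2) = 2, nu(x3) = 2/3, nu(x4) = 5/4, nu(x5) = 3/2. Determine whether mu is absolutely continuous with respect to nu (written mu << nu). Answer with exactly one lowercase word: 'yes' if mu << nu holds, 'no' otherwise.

mu << nu means: every nu-null measurable set is also mu-null; equivalently, for every atom x, if nu({x}) = 0 then mu({x}) = 0.
Checking each atom:
  x1: nu = 0, mu = 0 -> consistent with mu << nu.
  x2: nu = 2 > 0 -> no constraint.
  x3: nu = 2/3 > 0 -> no constraint.
  x4: nu = 5/4 > 0 -> no constraint.
  x5: nu = 3/2 > 0 -> no constraint.
No atom violates the condition. Therefore mu << nu.

yes


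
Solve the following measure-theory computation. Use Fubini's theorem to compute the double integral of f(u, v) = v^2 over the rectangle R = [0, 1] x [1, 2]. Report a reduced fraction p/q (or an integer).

f(u, v) is a tensor product of a function of u and a function of v, and both factors are bounded continuous (hence Lebesgue integrable) on the rectangle, so Fubini's theorem applies:
  integral_R f d(m x m) = (integral_a1^b1 1 du) * (integral_a2^b2 v^2 dv).
Inner integral in u: integral_{0}^{1} 1 du = (1^1 - 0^1)/1
  = 1.
Inner integral in v: integral_{1}^{2} v^2 dv = (2^3 - 1^3)/3
  = 7/3.
Product: (1) * (7/3) = 7/3.

7/3


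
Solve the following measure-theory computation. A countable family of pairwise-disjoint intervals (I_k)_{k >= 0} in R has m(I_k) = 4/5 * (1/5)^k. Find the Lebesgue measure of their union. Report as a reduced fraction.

By countable additivity of the Lebesgue measure on pairwise disjoint measurable sets,
  m(union_{k >= 0} I_k) = sum_{k >= 0} m(I_k) = sum_{k >= 0} a * r^k,
  with a = 4/5 and r = 1/5.
Since 0 < r = 1/5 < 1, the geometric series converges:
  sum_{k >= 0} a * r^k = a / (1 - r).
  = 4/5 / (1 - 1/5)
  = 4/5 / (4/5)
  = 1.

1


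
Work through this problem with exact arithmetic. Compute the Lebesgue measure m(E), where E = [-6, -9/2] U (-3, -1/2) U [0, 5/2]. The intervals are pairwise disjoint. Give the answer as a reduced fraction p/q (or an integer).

For pairwise disjoint intervals, m(union_i I_i) = sum_i m(I_i),
and m is invariant under swapping open/closed endpoints (single points have measure 0).
So m(E) = sum_i (b_i - a_i).
  I_1 has length -9/2 - (-6) = 3/2.
  I_2 has length -1/2 - (-3) = 5/2.
  I_3 has length 5/2 - 0 = 5/2.
Summing:
  m(E) = 3/2 + 5/2 + 5/2 = 13/2.

13/2


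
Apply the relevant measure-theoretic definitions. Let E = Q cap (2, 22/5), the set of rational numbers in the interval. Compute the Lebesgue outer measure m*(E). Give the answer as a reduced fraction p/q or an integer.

Q cap (2, 22/5) is countable; list its elements as q_1, q_2, ... . Fix eps > 0 and cover the k-th point by an interval of length eps * 2^(-k). The cover has total length eps * sum_{k>=1} 2^(-k) = eps, so by definition of outer measure m*(Q cap (2, 22/5)) <= eps. Since eps was arbitrary and m* >= 0, the outer measure is 0.

0


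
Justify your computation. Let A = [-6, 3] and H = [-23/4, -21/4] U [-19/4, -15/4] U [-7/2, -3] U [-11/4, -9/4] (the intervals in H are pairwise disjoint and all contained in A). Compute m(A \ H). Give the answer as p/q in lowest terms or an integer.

The ambient interval has length m(A) = 3 - (-6) = 9.
Since the holes are disjoint and sit inside A, by finite additivity
  m(H) = sum_i (b_i - a_i), and m(A \ H) = m(A) - m(H).
Computing the hole measures:
  m(H_1) = -21/4 - (-23/4) = 1/2.
  m(H_2) = -15/4 - (-19/4) = 1.
  m(H_3) = -3 - (-7/2) = 1/2.
  m(H_4) = -9/4 - (-11/4) = 1/2.
Summed: m(H) = 1/2 + 1 + 1/2 + 1/2 = 5/2.
So m(A \ H) = 9 - 5/2 = 13/2.

13/2


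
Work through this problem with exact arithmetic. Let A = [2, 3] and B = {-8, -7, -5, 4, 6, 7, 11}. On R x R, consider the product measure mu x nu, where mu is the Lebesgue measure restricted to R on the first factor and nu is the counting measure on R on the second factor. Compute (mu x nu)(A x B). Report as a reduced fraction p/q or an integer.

For a measurable rectangle A x B, the product measure satisfies
  (mu x nu)(A x B) = mu(A) * nu(B).
  mu(A) = 1.
  nu(B) = 7.
  (mu x nu)(A x B) = 1 * 7 = 7.

7


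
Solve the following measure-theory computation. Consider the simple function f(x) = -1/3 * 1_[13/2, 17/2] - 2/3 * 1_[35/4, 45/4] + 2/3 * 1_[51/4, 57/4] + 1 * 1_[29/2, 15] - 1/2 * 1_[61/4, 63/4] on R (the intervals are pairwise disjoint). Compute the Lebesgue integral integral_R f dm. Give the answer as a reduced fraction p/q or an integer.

For a simple function f = sum_i c_i * 1_{A_i} with disjoint A_i,
  integral f dm = sum_i c_i * m(A_i).
Lengths of the A_i:
  m(A_1) = 17/2 - 13/2 = 2.
  m(A_2) = 45/4 - 35/4 = 5/2.
  m(A_3) = 57/4 - 51/4 = 3/2.
  m(A_4) = 15 - 29/2 = 1/2.
  m(A_5) = 63/4 - 61/4 = 1/2.
Contributions c_i * m(A_i):
  (-1/3) * (2) = -2/3.
  (-2/3) * (5/2) = -5/3.
  (2/3) * (3/2) = 1.
  (1) * (1/2) = 1/2.
  (-1/2) * (1/2) = -1/4.
Total: -2/3 - 5/3 + 1 + 1/2 - 1/4 = -13/12.

-13/12


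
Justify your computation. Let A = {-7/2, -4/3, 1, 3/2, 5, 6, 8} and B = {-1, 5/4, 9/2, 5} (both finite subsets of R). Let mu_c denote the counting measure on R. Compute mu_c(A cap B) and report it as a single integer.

Counting measure on a finite set equals cardinality. mu_c(A cap B) = |A cap B| (elements appearing in both).
Enumerating the elements of A that also lie in B gives 1 element(s).
So mu_c(A cap B) = 1.

1


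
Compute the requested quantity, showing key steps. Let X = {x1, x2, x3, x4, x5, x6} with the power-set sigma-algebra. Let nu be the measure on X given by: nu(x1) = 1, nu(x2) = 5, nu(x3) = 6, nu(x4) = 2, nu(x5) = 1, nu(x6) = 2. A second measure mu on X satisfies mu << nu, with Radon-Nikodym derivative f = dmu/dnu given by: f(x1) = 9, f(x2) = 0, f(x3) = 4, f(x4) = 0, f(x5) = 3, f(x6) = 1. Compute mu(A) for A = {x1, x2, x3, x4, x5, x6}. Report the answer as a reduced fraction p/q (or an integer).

By the defining property of the Radon-Nikodym derivative, for every measurable set A,
  mu(A) = integral_A f dnu.
Since nu is a discrete measure concentrated on the atoms of X, the integral over A reduces to the sum
  mu(A) = sum_{x in A} f(x) * nu({x}).
Computing each term:
  x1: f(x1) * nu(x1) = 9 * 1 = 9.
  x2: f(x2) * nu(x2) = 0 * 5 = 0.
  x3: f(x3) * nu(x3) = 4 * 6 = 24.
  x4: f(x4) * nu(x4) = 0 * 2 = 0.
  x5: f(x5) * nu(x5) = 3 * 1 = 3.
  x6: f(x6) * nu(x6) = 1 * 2 = 2.
Summing: mu(A) = 9 + 0 + 24 + 0 + 3 + 2 = 38.

38


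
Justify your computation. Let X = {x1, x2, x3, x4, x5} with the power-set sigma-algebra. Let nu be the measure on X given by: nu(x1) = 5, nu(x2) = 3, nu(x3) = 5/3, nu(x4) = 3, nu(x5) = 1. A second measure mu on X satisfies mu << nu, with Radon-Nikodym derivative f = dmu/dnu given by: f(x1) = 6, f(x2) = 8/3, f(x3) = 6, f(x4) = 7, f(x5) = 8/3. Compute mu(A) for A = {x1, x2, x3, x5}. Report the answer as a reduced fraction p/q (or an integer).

By the defining property of the Radon-Nikodym derivative, for every measurable set A,
  mu(A) = integral_A f dnu.
Since nu is a discrete measure concentrated on the atoms of X, the integral over A reduces to the sum
  mu(A) = sum_{x in A} f(x) * nu({x}).
Computing each term:
  x1: f(x1) * nu(x1) = 6 * 5 = 30.
  x2: f(x2) * nu(x2) = 8/3 * 3 = 8.
  x3: f(x3) * nu(x3) = 6 * 5/3 = 10.
  x5: f(x5) * nu(x5) = 8/3 * 1 = 8/3.
Summing: mu(A) = 30 + 8 + 10 + 8/3 = 152/3.

152/3


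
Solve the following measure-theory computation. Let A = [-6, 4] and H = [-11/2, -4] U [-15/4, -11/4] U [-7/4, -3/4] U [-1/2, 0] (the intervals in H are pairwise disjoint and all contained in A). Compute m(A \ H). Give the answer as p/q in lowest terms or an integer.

The ambient interval has length m(A) = 4 - (-6) = 10.
Since the holes are disjoint and sit inside A, by finite additivity
  m(H) = sum_i (b_i - a_i), and m(A \ H) = m(A) - m(H).
Computing the hole measures:
  m(H_1) = -4 - (-11/2) = 3/2.
  m(H_2) = -11/4 - (-15/4) = 1.
  m(H_3) = -3/4 - (-7/4) = 1.
  m(H_4) = 0 - (-1/2) = 1/2.
Summed: m(H) = 3/2 + 1 + 1 + 1/2 = 4.
So m(A \ H) = 10 - 4 = 6.

6


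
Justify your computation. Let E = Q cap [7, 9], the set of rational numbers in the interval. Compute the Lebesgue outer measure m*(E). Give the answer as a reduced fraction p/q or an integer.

The set Q cap [7, 9] is countable (a subset of the countable set Q). Lebesgue outer measure of any countable set is 0: each singleton {q} has m*({q}) = 0, and by countable subadditivity m*(union_k {q_k}) <= sum_k m*({q_k}) = sum_k 0 = 0. The reverse inequality m*(E) >= 0 is automatic. So m*(Q cap [7, 9]) = 0.

0


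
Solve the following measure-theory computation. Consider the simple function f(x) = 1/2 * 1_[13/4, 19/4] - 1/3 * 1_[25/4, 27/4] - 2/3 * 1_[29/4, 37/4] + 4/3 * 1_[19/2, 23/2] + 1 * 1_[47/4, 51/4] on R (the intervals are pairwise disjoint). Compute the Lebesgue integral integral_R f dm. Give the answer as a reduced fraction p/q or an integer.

For a simple function f = sum_i c_i * 1_{A_i} with disjoint A_i,
  integral f dm = sum_i c_i * m(A_i).
Lengths of the A_i:
  m(A_1) = 19/4 - 13/4 = 3/2.
  m(A_2) = 27/4 - 25/4 = 1/2.
  m(A_3) = 37/4 - 29/4 = 2.
  m(A_4) = 23/2 - 19/2 = 2.
  m(A_5) = 51/4 - 47/4 = 1.
Contributions c_i * m(A_i):
  (1/2) * (3/2) = 3/4.
  (-1/3) * (1/2) = -1/6.
  (-2/3) * (2) = -4/3.
  (4/3) * (2) = 8/3.
  (1) * (1) = 1.
Total: 3/4 - 1/6 - 4/3 + 8/3 + 1 = 35/12.

35/12


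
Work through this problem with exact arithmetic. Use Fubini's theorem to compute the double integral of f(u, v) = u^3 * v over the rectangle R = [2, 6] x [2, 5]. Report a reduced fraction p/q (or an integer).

f(u, v) is a tensor product of a function of u and a function of v, and both factors are bounded continuous (hence Lebesgue integrable) on the rectangle, so Fubini's theorem applies:
  integral_R f d(m x m) = (integral_a1^b1 u^3 du) * (integral_a2^b2 v dv).
Inner integral in u: integral_{2}^{6} u^3 du = (6^4 - 2^4)/4
  = 320.
Inner integral in v: integral_{2}^{5} v dv = (5^2 - 2^2)/2
  = 21/2.
Product: (320) * (21/2) = 3360.

3360


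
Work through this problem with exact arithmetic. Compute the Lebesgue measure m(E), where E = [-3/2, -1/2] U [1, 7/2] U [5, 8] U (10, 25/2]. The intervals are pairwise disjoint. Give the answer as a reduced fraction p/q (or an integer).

For pairwise disjoint intervals, m(union_i I_i) = sum_i m(I_i),
and m is invariant under swapping open/closed endpoints (single points have measure 0).
So m(E) = sum_i (b_i - a_i).
  I_1 has length -1/2 - (-3/2) = 1.
  I_2 has length 7/2 - 1 = 5/2.
  I_3 has length 8 - 5 = 3.
  I_4 has length 25/2 - 10 = 5/2.
Summing:
  m(E) = 1 + 5/2 + 3 + 5/2 = 9.

9


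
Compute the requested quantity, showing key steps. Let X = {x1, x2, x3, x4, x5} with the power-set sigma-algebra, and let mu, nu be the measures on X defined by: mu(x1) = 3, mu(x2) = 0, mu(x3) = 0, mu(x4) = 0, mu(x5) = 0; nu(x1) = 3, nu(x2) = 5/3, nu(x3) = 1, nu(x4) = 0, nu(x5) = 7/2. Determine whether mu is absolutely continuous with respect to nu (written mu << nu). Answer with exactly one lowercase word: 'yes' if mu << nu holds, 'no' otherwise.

mu << nu means: every nu-null measurable set is also mu-null; equivalently, for every atom x, if nu({x}) = 0 then mu({x}) = 0.
Checking each atom:
  x1: nu = 3 > 0 -> no constraint.
  x2: nu = 5/3 > 0 -> no constraint.
  x3: nu = 1 > 0 -> no constraint.
  x4: nu = 0, mu = 0 -> consistent with mu << nu.
  x5: nu = 7/2 > 0 -> no constraint.
No atom violates the condition. Therefore mu << nu.

yes


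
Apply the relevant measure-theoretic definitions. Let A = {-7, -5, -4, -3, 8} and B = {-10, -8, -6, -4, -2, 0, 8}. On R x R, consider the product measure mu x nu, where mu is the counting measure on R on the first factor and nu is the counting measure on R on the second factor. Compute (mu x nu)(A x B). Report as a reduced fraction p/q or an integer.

For a measurable rectangle A x B, the product measure satisfies
  (mu x nu)(A x B) = mu(A) * nu(B).
  mu(A) = 5.
  nu(B) = 7.
  (mu x nu)(A x B) = 5 * 7 = 35.

35


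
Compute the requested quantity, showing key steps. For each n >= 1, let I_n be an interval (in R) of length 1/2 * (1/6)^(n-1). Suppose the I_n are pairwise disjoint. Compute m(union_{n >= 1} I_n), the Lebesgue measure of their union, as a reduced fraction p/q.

By countable additivity of the Lebesgue measure on pairwise disjoint measurable sets,
  m(union_{n >= 1} I_n) = sum_{n >= 1} m(I_n) = sum_{n >= 1} a * r^(n-1),
  with a = 1/2 and r = 1/6.
Since 0 < r = 1/6 < 1, the geometric series converges:
  sum_{n >= 1} a * r^(n-1) = a / (1 - r).
  = 1/2 / (1 - 1/6)
  = 1/2 / (5/6)
  = 3/5.

3/5


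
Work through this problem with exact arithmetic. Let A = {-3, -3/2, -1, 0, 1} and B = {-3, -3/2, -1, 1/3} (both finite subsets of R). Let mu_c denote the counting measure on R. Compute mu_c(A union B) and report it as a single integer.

Counting measure on a finite set equals cardinality. By inclusion-exclusion, |A union B| = |A| + |B| - |A cap B|.
|A| = 5, |B| = 4, |A cap B| = 3.
So mu_c(A union B) = 5 + 4 - 3 = 6.

6


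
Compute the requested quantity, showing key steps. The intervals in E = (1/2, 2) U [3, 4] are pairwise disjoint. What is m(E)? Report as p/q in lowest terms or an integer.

For pairwise disjoint intervals, m(union_i I_i) = sum_i m(I_i),
and m is invariant under swapping open/closed endpoints (single points have measure 0).
So m(E) = sum_i (b_i - a_i).
  I_1 has length 2 - 1/2 = 3/2.
  I_2 has length 4 - 3 = 1.
Summing:
  m(E) = 3/2 + 1 = 5/2.

5/2


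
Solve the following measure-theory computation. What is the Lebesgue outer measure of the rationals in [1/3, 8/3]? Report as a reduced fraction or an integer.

The set Q cap [1/3, 8/3] is countable (a subset of the countable set Q). Lebesgue outer measure of any countable set is 0: each singleton {q} has m*({q}) = 0, and by countable subadditivity m*(union_k {q_k}) <= sum_k m*({q_k}) = sum_k 0 = 0. The reverse inequality m*(E) >= 0 is automatic. So m*(Q cap [1/3, 8/3]) = 0.

0


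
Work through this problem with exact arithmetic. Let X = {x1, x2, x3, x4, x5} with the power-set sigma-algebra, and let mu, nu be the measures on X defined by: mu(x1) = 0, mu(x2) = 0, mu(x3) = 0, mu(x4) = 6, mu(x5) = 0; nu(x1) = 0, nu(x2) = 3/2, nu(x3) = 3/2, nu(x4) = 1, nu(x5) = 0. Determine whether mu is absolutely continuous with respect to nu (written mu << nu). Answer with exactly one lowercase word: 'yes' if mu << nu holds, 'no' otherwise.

mu << nu means: every nu-null measurable set is also mu-null; equivalently, for every atom x, if nu({x}) = 0 then mu({x}) = 0.
Checking each atom:
  x1: nu = 0, mu = 0 -> consistent with mu << nu.
  x2: nu = 3/2 > 0 -> no constraint.
  x3: nu = 3/2 > 0 -> no constraint.
  x4: nu = 1 > 0 -> no constraint.
  x5: nu = 0, mu = 0 -> consistent with mu << nu.
No atom violates the condition. Therefore mu << nu.

yes


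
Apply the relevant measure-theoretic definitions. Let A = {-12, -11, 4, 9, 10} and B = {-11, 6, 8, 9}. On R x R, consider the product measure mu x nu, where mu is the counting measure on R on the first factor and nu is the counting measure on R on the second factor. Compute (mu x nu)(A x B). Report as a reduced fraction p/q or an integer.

For a measurable rectangle A x B, the product measure satisfies
  (mu x nu)(A x B) = mu(A) * nu(B).
  mu(A) = 5.
  nu(B) = 4.
  (mu x nu)(A x B) = 5 * 4 = 20.

20


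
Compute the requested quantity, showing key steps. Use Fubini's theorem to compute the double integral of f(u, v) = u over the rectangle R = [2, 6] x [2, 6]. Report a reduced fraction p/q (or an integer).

f(u, v) is a tensor product of a function of u and a function of v, and both factors are bounded continuous (hence Lebesgue integrable) on the rectangle, so Fubini's theorem applies:
  integral_R f d(m x m) = (integral_a1^b1 u du) * (integral_a2^b2 1 dv).
Inner integral in u: integral_{2}^{6} u du = (6^2 - 2^2)/2
  = 16.
Inner integral in v: integral_{2}^{6} 1 dv = (6^1 - 2^1)/1
  = 4.
Product: (16) * (4) = 64.

64


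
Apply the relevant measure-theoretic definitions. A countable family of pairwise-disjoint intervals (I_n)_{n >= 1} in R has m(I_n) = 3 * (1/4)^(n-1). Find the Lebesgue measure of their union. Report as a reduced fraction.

By countable additivity of the Lebesgue measure on pairwise disjoint measurable sets,
  m(union_{n >= 1} I_n) = sum_{n >= 1} m(I_n) = sum_{n >= 1} a * r^(n-1),
  with a = 3 and r = 1/4.
Since 0 < r = 1/4 < 1, the geometric series converges:
  sum_{n >= 1} a * r^(n-1) = a / (1 - r).
  = 3 / (1 - 1/4)
  = 3 / (3/4)
  = 4.

4


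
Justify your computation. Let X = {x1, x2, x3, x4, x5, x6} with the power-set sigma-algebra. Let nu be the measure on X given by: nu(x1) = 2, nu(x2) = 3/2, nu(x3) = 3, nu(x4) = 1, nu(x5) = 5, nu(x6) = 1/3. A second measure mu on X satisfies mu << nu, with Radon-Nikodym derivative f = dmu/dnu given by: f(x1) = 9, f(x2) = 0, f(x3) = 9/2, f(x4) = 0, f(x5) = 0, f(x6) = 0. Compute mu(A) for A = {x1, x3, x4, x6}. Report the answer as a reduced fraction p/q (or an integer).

By the defining property of the Radon-Nikodym derivative, for every measurable set A,
  mu(A) = integral_A f dnu.
Since nu is a discrete measure concentrated on the atoms of X, the integral over A reduces to the sum
  mu(A) = sum_{x in A} f(x) * nu({x}).
Computing each term:
  x1: f(x1) * nu(x1) = 9 * 2 = 18.
  x3: f(x3) * nu(x3) = 9/2 * 3 = 27/2.
  x4: f(x4) * nu(x4) = 0 * 1 = 0.
  x6: f(x6) * nu(x6) = 0 * 1/3 = 0.
Summing: mu(A) = 18 + 27/2 + 0 + 0 = 63/2.

63/2


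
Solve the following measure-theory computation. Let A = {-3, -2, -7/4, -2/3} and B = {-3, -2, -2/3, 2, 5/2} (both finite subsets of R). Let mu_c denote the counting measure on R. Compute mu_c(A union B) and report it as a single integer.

Counting measure on a finite set equals cardinality. By inclusion-exclusion, |A union B| = |A| + |B| - |A cap B|.
|A| = 4, |B| = 5, |A cap B| = 3.
So mu_c(A union B) = 4 + 5 - 3 = 6.

6


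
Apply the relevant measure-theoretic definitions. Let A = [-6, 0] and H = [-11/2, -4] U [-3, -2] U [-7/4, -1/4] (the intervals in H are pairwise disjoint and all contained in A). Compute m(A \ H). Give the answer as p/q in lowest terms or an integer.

The ambient interval has length m(A) = 0 - (-6) = 6.
Since the holes are disjoint and sit inside A, by finite additivity
  m(H) = sum_i (b_i - a_i), and m(A \ H) = m(A) - m(H).
Computing the hole measures:
  m(H_1) = -4 - (-11/2) = 3/2.
  m(H_2) = -2 - (-3) = 1.
  m(H_3) = -1/4 - (-7/4) = 3/2.
Summed: m(H) = 3/2 + 1 + 3/2 = 4.
So m(A \ H) = 6 - 4 = 2.

2


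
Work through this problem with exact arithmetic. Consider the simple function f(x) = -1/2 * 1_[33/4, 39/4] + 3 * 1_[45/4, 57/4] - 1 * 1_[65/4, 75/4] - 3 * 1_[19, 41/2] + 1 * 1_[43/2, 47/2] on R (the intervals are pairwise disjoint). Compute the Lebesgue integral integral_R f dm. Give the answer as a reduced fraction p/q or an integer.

For a simple function f = sum_i c_i * 1_{A_i} with disjoint A_i,
  integral f dm = sum_i c_i * m(A_i).
Lengths of the A_i:
  m(A_1) = 39/4 - 33/4 = 3/2.
  m(A_2) = 57/4 - 45/4 = 3.
  m(A_3) = 75/4 - 65/4 = 5/2.
  m(A_4) = 41/2 - 19 = 3/2.
  m(A_5) = 47/2 - 43/2 = 2.
Contributions c_i * m(A_i):
  (-1/2) * (3/2) = -3/4.
  (3) * (3) = 9.
  (-1) * (5/2) = -5/2.
  (-3) * (3/2) = -9/2.
  (1) * (2) = 2.
Total: -3/4 + 9 - 5/2 - 9/2 + 2 = 13/4.

13/4


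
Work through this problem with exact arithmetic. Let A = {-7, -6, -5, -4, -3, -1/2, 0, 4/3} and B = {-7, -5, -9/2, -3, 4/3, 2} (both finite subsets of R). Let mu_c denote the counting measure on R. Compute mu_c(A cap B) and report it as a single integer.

Counting measure on a finite set equals cardinality. mu_c(A cap B) = |A cap B| (elements appearing in both).
Enumerating the elements of A that also lie in B gives 4 element(s).
So mu_c(A cap B) = 4.

4


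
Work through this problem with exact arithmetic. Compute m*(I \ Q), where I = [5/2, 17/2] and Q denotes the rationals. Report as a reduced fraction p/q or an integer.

The interval I = [5/2, 17/2] has m(I) = 17/2 - 5/2 = 6 (endpoints are measure-zero, so open/closed/half-open agree). Write I = (I cap Q) u (I \ Q). The rationals in I are countable, so m*(I cap Q) = 0 (cover each rational by intervals whose total length is arbitrarily small). By countable subadditivity m*(I) <= m*(I cap Q) + m*(I \ Q), hence m*(I \ Q) >= m(I) = 6. The reverse inequality m*(I \ Q) <= m*(I) = 6 is trivial since (I \ Q) is a subset of I. Therefore m*(I \ Q) = 6.

6


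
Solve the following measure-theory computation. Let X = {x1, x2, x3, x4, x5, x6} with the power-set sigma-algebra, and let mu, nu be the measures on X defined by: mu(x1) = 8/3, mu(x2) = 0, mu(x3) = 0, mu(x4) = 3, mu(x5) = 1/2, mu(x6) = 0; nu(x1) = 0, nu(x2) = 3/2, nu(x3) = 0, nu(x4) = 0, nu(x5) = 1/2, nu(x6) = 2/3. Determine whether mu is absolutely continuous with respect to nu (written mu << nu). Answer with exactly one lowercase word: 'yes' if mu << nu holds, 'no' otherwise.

mu << nu means: every nu-null measurable set is also mu-null; equivalently, for every atom x, if nu({x}) = 0 then mu({x}) = 0.
Checking each atom:
  x1: nu = 0, mu = 8/3 > 0 -> violates mu << nu.
  x2: nu = 3/2 > 0 -> no constraint.
  x3: nu = 0, mu = 0 -> consistent with mu << nu.
  x4: nu = 0, mu = 3 > 0 -> violates mu << nu.
  x5: nu = 1/2 > 0 -> no constraint.
  x6: nu = 2/3 > 0 -> no constraint.
The atom(s) x1, x4 violate the condition (nu = 0 but mu > 0). Therefore mu is NOT absolutely continuous w.r.t. nu.

no


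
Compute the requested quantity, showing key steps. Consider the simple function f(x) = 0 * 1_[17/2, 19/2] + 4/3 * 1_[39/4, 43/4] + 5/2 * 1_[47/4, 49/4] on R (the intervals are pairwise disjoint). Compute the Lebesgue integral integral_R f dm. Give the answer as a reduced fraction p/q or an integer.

For a simple function f = sum_i c_i * 1_{A_i} with disjoint A_i,
  integral f dm = sum_i c_i * m(A_i).
Lengths of the A_i:
  m(A_1) = 19/2 - 17/2 = 1.
  m(A_2) = 43/4 - 39/4 = 1.
  m(A_3) = 49/4 - 47/4 = 1/2.
Contributions c_i * m(A_i):
  (0) * (1) = 0.
  (4/3) * (1) = 4/3.
  (5/2) * (1/2) = 5/4.
Total: 0 + 4/3 + 5/4 = 31/12.

31/12


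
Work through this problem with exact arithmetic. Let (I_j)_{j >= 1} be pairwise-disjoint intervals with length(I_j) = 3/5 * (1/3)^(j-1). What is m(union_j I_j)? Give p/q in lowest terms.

By countable additivity of the Lebesgue measure on pairwise disjoint measurable sets,
  m(union_{j >= 1} I_j) = sum_{j >= 1} m(I_j) = sum_{j >= 1} a * r^(j-1),
  with a = 3/5 and r = 1/3.
Since 0 < r = 1/3 < 1, the geometric series converges:
  sum_{j >= 1} a * r^(j-1) = a / (1 - r).
  = 3/5 / (1 - 1/3)
  = 3/5 / (2/3)
  = 9/10.

9/10


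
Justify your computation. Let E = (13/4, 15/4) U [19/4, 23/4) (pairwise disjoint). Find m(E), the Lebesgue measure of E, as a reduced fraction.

For pairwise disjoint intervals, m(union_i I_i) = sum_i m(I_i),
and m is invariant under swapping open/closed endpoints (single points have measure 0).
So m(E) = sum_i (b_i - a_i).
  I_1 has length 15/4 - 13/4 = 1/2.
  I_2 has length 23/4 - 19/4 = 1.
Summing:
  m(E) = 1/2 + 1 = 3/2.

3/2


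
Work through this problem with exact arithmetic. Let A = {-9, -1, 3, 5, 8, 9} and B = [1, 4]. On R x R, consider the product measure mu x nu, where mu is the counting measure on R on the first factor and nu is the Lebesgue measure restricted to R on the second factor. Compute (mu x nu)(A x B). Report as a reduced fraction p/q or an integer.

For a measurable rectangle A x B, the product measure satisfies
  (mu x nu)(A x B) = mu(A) * nu(B).
  mu(A) = 6.
  nu(B) = 3.
  (mu x nu)(A x B) = 6 * 3 = 18.

18


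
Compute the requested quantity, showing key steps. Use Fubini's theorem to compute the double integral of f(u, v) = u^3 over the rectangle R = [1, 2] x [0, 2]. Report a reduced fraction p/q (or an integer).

f(u, v) is a tensor product of a function of u and a function of v, and both factors are bounded continuous (hence Lebesgue integrable) on the rectangle, so Fubini's theorem applies:
  integral_R f d(m x m) = (integral_a1^b1 u^3 du) * (integral_a2^b2 1 dv).
Inner integral in u: integral_{1}^{2} u^3 du = (2^4 - 1^4)/4
  = 15/4.
Inner integral in v: integral_{0}^{2} 1 dv = (2^1 - 0^1)/1
  = 2.
Product: (15/4) * (2) = 15/2.

15/2


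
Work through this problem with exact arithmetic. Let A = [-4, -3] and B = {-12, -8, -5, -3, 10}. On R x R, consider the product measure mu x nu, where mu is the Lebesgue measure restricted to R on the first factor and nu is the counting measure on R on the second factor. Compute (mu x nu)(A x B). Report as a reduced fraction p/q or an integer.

For a measurable rectangle A x B, the product measure satisfies
  (mu x nu)(A x B) = mu(A) * nu(B).
  mu(A) = 1.
  nu(B) = 5.
  (mu x nu)(A x B) = 1 * 5 = 5.

5


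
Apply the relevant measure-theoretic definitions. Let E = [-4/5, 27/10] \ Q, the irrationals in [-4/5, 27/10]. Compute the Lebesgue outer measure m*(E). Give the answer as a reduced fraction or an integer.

The interval I = [-4/5, 27/10] has m(I) = 27/10 - (-4/5) = 7/2 (endpoints are measure-zero, so open/closed/half-open agree). Write I = (I cap Q) u (I \ Q). The rationals in I are countable, so m*(I cap Q) = 0 (cover each rational by intervals whose total length is arbitrarily small). By countable subadditivity m*(I) <= m*(I cap Q) + m*(I \ Q), hence m*(I \ Q) >= m(I) = 7/2. The reverse inequality m*(I \ Q) <= m*(I) = 7/2 is trivial since (I \ Q) is a subset of I. Therefore m*(I \ Q) = 7/2.

7/2


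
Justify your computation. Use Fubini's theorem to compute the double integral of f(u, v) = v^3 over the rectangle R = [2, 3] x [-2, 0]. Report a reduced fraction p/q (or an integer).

f(u, v) is a tensor product of a function of u and a function of v, and both factors are bounded continuous (hence Lebesgue integrable) on the rectangle, so Fubini's theorem applies:
  integral_R f d(m x m) = (integral_a1^b1 1 du) * (integral_a2^b2 v^3 dv).
Inner integral in u: integral_{2}^{3} 1 du = (3^1 - 2^1)/1
  = 1.
Inner integral in v: integral_{-2}^{0} v^3 dv = (0^4 - (-2)^4)/4
  = -4.
Product: (1) * (-4) = -4.

-4


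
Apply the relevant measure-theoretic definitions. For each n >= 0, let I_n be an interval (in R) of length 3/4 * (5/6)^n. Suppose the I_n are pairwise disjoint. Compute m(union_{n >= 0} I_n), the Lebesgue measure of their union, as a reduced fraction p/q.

By countable additivity of the Lebesgue measure on pairwise disjoint measurable sets,
  m(union_{n >= 0} I_n) = sum_{n >= 0} m(I_n) = sum_{n >= 0} a * r^n,
  with a = 3/4 and r = 5/6.
Since 0 < r = 5/6 < 1, the geometric series converges:
  sum_{n >= 0} a * r^n = a / (1 - r).
  = 3/4 / (1 - 5/6)
  = 3/4 / (1/6)
  = 9/2.

9/2


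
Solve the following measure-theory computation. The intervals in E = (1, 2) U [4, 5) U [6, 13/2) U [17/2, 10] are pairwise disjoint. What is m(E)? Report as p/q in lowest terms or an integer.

For pairwise disjoint intervals, m(union_i I_i) = sum_i m(I_i),
and m is invariant under swapping open/closed endpoints (single points have measure 0).
So m(E) = sum_i (b_i - a_i).
  I_1 has length 2 - 1 = 1.
  I_2 has length 5 - 4 = 1.
  I_3 has length 13/2 - 6 = 1/2.
  I_4 has length 10 - 17/2 = 3/2.
Summing:
  m(E) = 1 + 1 + 1/2 + 3/2 = 4.

4


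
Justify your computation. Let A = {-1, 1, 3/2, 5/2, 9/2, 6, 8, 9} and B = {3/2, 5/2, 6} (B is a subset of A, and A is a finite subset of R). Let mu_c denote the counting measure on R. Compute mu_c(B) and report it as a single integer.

Counting measure assigns mu_c(E) = |E| (number of elements) when E is finite.
B has 3 element(s), so mu_c(B) = 3.

3


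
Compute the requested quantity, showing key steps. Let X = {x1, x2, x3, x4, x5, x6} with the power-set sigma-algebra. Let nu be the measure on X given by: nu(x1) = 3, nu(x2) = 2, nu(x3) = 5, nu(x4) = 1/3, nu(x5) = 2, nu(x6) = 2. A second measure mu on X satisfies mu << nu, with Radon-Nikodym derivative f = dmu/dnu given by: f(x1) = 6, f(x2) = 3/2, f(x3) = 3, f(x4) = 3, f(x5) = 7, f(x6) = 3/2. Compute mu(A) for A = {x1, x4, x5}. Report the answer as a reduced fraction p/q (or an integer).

By the defining property of the Radon-Nikodym derivative, for every measurable set A,
  mu(A) = integral_A f dnu.
Since nu is a discrete measure concentrated on the atoms of X, the integral over A reduces to the sum
  mu(A) = sum_{x in A} f(x) * nu({x}).
Computing each term:
  x1: f(x1) * nu(x1) = 6 * 3 = 18.
  x4: f(x4) * nu(x4) = 3 * 1/3 = 1.
  x5: f(x5) * nu(x5) = 7 * 2 = 14.
Summing: mu(A) = 18 + 1 + 14 = 33.

33


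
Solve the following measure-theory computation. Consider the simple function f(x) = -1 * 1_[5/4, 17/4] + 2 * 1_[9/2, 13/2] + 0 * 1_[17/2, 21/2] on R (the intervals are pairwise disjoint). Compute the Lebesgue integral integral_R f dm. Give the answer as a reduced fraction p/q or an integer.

For a simple function f = sum_i c_i * 1_{A_i} with disjoint A_i,
  integral f dm = sum_i c_i * m(A_i).
Lengths of the A_i:
  m(A_1) = 17/4 - 5/4 = 3.
  m(A_2) = 13/2 - 9/2 = 2.
  m(A_3) = 21/2 - 17/2 = 2.
Contributions c_i * m(A_i):
  (-1) * (3) = -3.
  (2) * (2) = 4.
  (0) * (2) = 0.
Total: -3 + 4 + 0 = 1.

1


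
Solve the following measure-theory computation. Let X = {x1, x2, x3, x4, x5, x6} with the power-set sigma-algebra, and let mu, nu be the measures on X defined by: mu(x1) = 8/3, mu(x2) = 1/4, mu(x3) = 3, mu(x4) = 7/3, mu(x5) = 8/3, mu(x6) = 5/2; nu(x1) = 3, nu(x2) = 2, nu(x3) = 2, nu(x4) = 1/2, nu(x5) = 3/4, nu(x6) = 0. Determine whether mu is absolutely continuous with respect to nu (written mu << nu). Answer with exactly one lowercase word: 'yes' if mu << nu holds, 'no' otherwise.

mu << nu means: every nu-null measurable set is also mu-null; equivalently, for every atom x, if nu({x}) = 0 then mu({x}) = 0.
Checking each atom:
  x1: nu = 3 > 0 -> no constraint.
  x2: nu = 2 > 0 -> no constraint.
  x3: nu = 2 > 0 -> no constraint.
  x4: nu = 1/2 > 0 -> no constraint.
  x5: nu = 3/4 > 0 -> no constraint.
  x6: nu = 0, mu = 5/2 > 0 -> violates mu << nu.
The atom(s) x6 violate the condition (nu = 0 but mu > 0). Therefore mu is NOT absolutely continuous w.r.t. nu.

no


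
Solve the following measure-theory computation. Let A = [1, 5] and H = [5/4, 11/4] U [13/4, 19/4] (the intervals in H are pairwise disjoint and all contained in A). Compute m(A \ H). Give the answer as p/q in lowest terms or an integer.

The ambient interval has length m(A) = 5 - 1 = 4.
Since the holes are disjoint and sit inside A, by finite additivity
  m(H) = sum_i (b_i - a_i), and m(A \ H) = m(A) - m(H).
Computing the hole measures:
  m(H_1) = 11/4 - 5/4 = 3/2.
  m(H_2) = 19/4 - 13/4 = 3/2.
Summed: m(H) = 3/2 + 3/2 = 3.
So m(A \ H) = 4 - 3 = 1.

1


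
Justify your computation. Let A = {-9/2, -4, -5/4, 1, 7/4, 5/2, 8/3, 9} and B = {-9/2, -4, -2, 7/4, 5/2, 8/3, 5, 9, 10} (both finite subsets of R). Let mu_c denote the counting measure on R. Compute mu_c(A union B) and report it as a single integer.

Counting measure on a finite set equals cardinality. By inclusion-exclusion, |A union B| = |A| + |B| - |A cap B|.
|A| = 8, |B| = 9, |A cap B| = 6.
So mu_c(A union B) = 8 + 9 - 6 = 11.

11


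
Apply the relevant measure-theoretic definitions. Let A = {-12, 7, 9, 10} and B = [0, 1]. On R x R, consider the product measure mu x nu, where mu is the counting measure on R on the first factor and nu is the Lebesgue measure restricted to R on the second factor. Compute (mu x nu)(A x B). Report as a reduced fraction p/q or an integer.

For a measurable rectangle A x B, the product measure satisfies
  (mu x nu)(A x B) = mu(A) * nu(B).
  mu(A) = 4.
  nu(B) = 1.
  (mu x nu)(A x B) = 4 * 1 = 4.

4


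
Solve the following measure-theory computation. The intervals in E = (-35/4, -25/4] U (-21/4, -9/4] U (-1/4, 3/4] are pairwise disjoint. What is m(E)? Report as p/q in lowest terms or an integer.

For pairwise disjoint intervals, m(union_i I_i) = sum_i m(I_i),
and m is invariant under swapping open/closed endpoints (single points have measure 0).
So m(E) = sum_i (b_i - a_i).
  I_1 has length -25/4 - (-35/4) = 5/2.
  I_2 has length -9/4 - (-21/4) = 3.
  I_3 has length 3/4 - (-1/4) = 1.
Summing:
  m(E) = 5/2 + 3 + 1 = 13/2.

13/2


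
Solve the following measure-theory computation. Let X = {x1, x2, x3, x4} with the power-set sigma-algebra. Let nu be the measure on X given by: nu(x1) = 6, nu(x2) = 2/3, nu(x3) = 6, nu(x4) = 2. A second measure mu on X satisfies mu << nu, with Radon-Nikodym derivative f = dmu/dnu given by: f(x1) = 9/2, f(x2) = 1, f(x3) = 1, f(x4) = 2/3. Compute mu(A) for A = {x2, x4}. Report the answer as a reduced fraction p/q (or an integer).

By the defining property of the Radon-Nikodym derivative, for every measurable set A,
  mu(A) = integral_A f dnu.
Since nu is a discrete measure concentrated on the atoms of X, the integral over A reduces to the sum
  mu(A) = sum_{x in A} f(x) * nu({x}).
Computing each term:
  x2: f(x2) * nu(x2) = 1 * 2/3 = 2/3.
  x4: f(x4) * nu(x4) = 2/3 * 2 = 4/3.
Summing: mu(A) = 2/3 + 4/3 = 2.

2


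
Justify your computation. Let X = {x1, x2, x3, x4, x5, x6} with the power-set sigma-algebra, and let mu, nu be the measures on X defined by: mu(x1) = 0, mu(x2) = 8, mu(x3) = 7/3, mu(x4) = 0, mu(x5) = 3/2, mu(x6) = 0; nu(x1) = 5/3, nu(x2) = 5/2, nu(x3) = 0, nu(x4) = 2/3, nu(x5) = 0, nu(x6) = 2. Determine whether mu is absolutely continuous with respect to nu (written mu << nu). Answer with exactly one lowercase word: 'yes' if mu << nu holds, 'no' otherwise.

mu << nu means: every nu-null measurable set is also mu-null; equivalently, for every atom x, if nu({x}) = 0 then mu({x}) = 0.
Checking each atom:
  x1: nu = 5/3 > 0 -> no constraint.
  x2: nu = 5/2 > 0 -> no constraint.
  x3: nu = 0, mu = 7/3 > 0 -> violates mu << nu.
  x4: nu = 2/3 > 0 -> no constraint.
  x5: nu = 0, mu = 3/2 > 0 -> violates mu << nu.
  x6: nu = 2 > 0 -> no constraint.
The atom(s) x3, x5 violate the condition (nu = 0 but mu > 0). Therefore mu is NOT absolutely continuous w.r.t. nu.

no
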